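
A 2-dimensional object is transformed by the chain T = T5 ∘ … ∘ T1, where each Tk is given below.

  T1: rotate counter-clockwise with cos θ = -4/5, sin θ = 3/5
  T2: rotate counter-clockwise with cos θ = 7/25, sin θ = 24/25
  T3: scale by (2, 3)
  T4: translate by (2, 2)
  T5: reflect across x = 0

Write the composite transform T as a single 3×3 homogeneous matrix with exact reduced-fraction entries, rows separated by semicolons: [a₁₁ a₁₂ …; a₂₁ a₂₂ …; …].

T1 = [-4/5 -3/5 0; 3/5 -4/5 0; 0 0 1]
T2·T1 = [-4/5 3/5 0; -3/5 -4/5 0; 0 0 1]
T3·…·T1 = [-8/5 6/5 0; -9/5 -12/5 0; 0 0 1]
T4·…·T1 = [-8/5 6/5 2; -9/5 -12/5 2; 0 0 1]
T5·…·T1 = [8/5 -6/5 -2; -9/5 -12/5 2; 0 0 1]

T = [8/5 -6/5 -2; -9/5 -12/5 2; 0 0 1]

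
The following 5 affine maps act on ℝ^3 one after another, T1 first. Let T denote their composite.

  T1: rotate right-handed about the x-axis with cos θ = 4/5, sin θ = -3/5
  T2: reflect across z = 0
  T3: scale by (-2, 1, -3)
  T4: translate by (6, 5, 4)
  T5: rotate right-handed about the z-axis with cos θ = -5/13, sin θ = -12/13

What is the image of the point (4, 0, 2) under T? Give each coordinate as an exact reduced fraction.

T(p) = (422/65, -7/13, 44/5)

T1 rotate right-handed about the x-axis with cos θ = 4/5, sin θ = -3/5: (4, 0, 2) → (4, 6/5, 8/5)
T2 reflect across z = 0: (4, 6/5, 8/5) → (4, 6/5, -8/5)
T3 scale by (-2, 1, -3): (4, 6/5, -8/5) → (-8, 6/5, 24/5)
T4 translate by (6, 5, 4): (-8, 6/5, 24/5) → (-2, 31/5, 44/5)
T5 rotate right-handed about the z-axis with cos θ = -5/13, sin θ = -12/13: (-2, 31/5, 44/5) → (422/65, -7/13, 44/5)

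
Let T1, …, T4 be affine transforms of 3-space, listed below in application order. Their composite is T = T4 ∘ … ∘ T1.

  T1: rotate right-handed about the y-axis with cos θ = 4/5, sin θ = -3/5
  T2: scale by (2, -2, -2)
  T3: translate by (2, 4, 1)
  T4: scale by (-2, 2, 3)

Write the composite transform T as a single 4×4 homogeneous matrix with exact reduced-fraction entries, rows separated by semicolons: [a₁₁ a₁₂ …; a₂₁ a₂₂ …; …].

T = [-16/5 0 12/5 -4; 0 -4 0 8; -18/5 0 -24/5 3; 0 0 0 1]

T1 = [4/5 0 -3/5 0; 0 1 0 0; 3/5 0 4/5 0; 0 0 0 1]
T2·T1 = [8/5 0 -6/5 0; 0 -2 0 0; -6/5 0 -8/5 0; 0 0 0 1]
T3·…·T1 = [8/5 0 -6/5 2; 0 -2 0 4; -6/5 0 -8/5 1; 0 0 0 1]
T4·…·T1 = [-16/5 0 12/5 -4; 0 -4 0 8; -18/5 0 -24/5 3; 0 0 0 1]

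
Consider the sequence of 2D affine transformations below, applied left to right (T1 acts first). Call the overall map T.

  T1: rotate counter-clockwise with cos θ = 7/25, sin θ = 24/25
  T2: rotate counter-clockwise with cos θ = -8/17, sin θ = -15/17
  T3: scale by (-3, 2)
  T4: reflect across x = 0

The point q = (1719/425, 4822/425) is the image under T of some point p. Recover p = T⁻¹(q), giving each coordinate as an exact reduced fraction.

T1 = [7/25 -24/25 0; 24/25 7/25 0; 0 0 1]
T2·T1 = [304/425 297/425 0; -297/425 304/425 0; 0 0 1]
T3·…·T1 = [-912/425 -891/425 0; -594/425 608/425 0; 0 0 1]
T4·…·T1 = [912/425 891/425 0; -594/425 608/425 0; 0 0 1]
det M = 6; M⁻¹ = [304/1275 -297/850 0; 99/425 152/425 0; 0 0 1]
M⁻¹ · (1719/425, 4822/425)ᵀ = (-3, 5)ᵀ

p = (-3, 5)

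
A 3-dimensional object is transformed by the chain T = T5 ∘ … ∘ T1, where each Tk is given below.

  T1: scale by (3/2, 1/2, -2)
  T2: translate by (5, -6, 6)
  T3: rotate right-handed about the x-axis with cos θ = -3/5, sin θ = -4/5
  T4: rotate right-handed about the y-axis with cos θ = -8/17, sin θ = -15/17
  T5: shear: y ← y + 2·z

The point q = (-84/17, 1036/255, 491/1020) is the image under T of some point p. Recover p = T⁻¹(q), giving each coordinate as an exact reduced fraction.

T1 = [3/2 0 0 0; 0 1/2 0 0; 0 0 -2 0; 0 0 0 1]
T2·T1 = [3/2 0 0 5; 0 1/2 0 -6; 0 0 -2 6; 0 0 0 1]
T3·…·T1 = [3/2 0 0 5; 0 -3/10 -8/5 42/5; 0 -2/5 6/5 6/5; 0 0 0 1]
T4·…·T1 = [-12/17 6/17 -18/17 -58/17; 0 -3/10 -8/5 42/5; 45/34 16/85 -48/85 327/85; 0 0 0 1]
T5·…·T1 = [-12/17 6/17 -18/17 -58/17; 45/17 13/170 -232/85 1368/85; 45/34 16/85 -48/85 327/85; 0 0 0 1]
det M = -3/2; M⁻¹ = [-16/51 0 10/17 -10/3; 24/17 -6/5 268/85 12; -9/34 -2/5 56/85 3; 0 0 0 1]
M⁻¹ · (-84/17, 1036/255, 491/1020)ᵀ = (-3/2, 5/3, 3)ᵀ

p = (-3/2, 5/3, 3)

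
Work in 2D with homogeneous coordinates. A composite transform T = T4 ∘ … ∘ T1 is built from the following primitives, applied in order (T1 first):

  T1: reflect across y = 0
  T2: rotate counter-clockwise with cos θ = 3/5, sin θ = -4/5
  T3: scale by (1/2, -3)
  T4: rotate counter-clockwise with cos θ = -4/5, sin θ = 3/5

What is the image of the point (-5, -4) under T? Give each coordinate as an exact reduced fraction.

T1 reflect across y = 0: (-5, -4) → (-5, 4)
T2 rotate counter-clockwise with cos θ = 3/5, sin θ = -4/5: (-5, 4) → (1/5, 32/5)
T3 scale by (1/2, -3): (1/5, 32/5) → (1/10, -96/5)
T4 rotate counter-clockwise with cos θ = -4/5, sin θ = 3/5: (1/10, -96/5) → (286/25, 771/50)

T(p) = (286/25, 771/50)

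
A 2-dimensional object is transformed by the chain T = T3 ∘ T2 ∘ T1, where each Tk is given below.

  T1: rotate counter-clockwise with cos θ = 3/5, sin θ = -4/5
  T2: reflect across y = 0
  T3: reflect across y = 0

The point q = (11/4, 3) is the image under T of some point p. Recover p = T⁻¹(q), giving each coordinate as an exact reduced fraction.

T1 = [3/5 4/5 0; -4/5 3/5 0; 0 0 1]
T2·T1 = [3/5 4/5 0; 4/5 -3/5 0; 0 0 1]
T3·…·T1 = [3/5 4/5 0; -4/5 3/5 0; 0 0 1]
det M = 1; M⁻¹ = [3/5 -4/5 0; 4/5 3/5 0; 0 0 1]
M⁻¹ · (11/4, 3)ᵀ = (-3/4, 4)ᵀ

p = (-3/4, 4)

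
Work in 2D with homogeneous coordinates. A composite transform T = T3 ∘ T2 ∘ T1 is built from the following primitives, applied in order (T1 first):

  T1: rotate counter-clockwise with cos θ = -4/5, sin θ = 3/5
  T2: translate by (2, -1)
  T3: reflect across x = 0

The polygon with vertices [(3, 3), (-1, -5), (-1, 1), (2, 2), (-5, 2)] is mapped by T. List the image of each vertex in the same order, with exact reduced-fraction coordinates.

T1 rotate counter-clockwise with cos θ = -4/5, sin θ = 3/5: (3, 3) → (-21/5, -3/5); (-1, -5) → (19/5, 17/5); (-1, 1) → (1/5, -7/5); (2, 2) → (-14/5, -2/5); (-5, 2) → (14/5, -23/5)
T2 translate by (2, -1): (-21/5, -3/5) → (-11/5, -8/5); (19/5, 17/5) → (29/5, 12/5); (1/5, -7/5) → (11/5, -12/5); (-14/5, -2/5) → (-4/5, -7/5); (14/5, -23/5) → (24/5, -28/5)
T3 reflect across x = 0: (-11/5, -8/5) → (11/5, -8/5); (29/5, 12/5) → (-29/5, 12/5); (11/5, -12/5) → (-11/5, -12/5); (-4/5, -7/5) → (4/5, -7/5); (24/5, -28/5) → (-24/5, -28/5)

image vertices: (11/5, -8/5), (-29/5, 12/5), (-11/5, -12/5), (4/5, -7/5), (-24/5, -28/5)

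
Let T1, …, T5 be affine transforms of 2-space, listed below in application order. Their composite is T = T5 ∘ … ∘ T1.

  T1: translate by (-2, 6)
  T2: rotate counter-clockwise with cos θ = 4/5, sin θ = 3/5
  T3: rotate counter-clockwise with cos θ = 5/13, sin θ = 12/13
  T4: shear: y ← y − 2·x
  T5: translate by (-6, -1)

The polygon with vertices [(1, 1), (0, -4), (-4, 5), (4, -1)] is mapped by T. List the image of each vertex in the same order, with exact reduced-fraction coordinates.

image vertices: (-163/13, 122/13), (-484/65, -7/13), (-987/65, 115/13), (-737/65, 135/13)

T1 translate by (-2, 6): (1, 1) → (-1, 7); (0, -4) → (-2, 2); (-4, 5) → (-6, 11); (4, -1) → (2, 5)
T2 rotate counter-clockwise with cos θ = 4/5, sin θ = 3/5: (-1, 7) → (-5, 5); (-2, 2) → (-14/5, 2/5); (-6, 11) → (-57/5, 26/5); (2, 5) → (-7/5, 26/5)
T3 rotate counter-clockwise with cos θ = 5/13, sin θ = 12/13: (-5, 5) → (-85/13, -35/13); (-14/5, 2/5) → (-94/65, -158/65); (-57/5, 26/5) → (-597/65, -554/65); (-7/5, 26/5) → (-347/65, 46/65)
T4 shear: y ← y − 2·x: (-85/13, -35/13) → (-85/13, 135/13); (-94/65, -158/65) → (-94/65, 6/13); (-597/65, -554/65) → (-597/65, 128/13); (-347/65, 46/65) → (-347/65, 148/13)
T5 translate by (-6, -1): (-85/13, 135/13) → (-163/13, 122/13); (-94/65, 6/13) → (-484/65, -7/13); (-597/65, 128/13) → (-987/65, 115/13); (-347/65, 148/13) → (-737/65, 135/13)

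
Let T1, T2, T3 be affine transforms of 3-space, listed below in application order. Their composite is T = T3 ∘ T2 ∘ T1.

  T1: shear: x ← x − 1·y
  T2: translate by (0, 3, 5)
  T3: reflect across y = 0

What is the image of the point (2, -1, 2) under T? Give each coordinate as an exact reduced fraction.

T1 shear: x ← x − 1·y: (2, -1, 2) → (3, -1, 2)
T2 translate by (0, 3, 5): (3, -1, 2) → (3, 2, 7)
T3 reflect across y = 0: (3, 2, 7) → (3, -2, 7)

T(p) = (3, -2, 7)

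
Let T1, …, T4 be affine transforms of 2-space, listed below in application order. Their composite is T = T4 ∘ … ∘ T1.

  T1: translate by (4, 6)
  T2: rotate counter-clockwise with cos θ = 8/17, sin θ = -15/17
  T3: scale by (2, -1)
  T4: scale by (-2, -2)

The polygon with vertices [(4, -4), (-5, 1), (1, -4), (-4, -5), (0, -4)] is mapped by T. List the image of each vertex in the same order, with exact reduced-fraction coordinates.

T1 translate by (4, 6): (4, -4) → (8, 2); (-5, 1) → (-1, 7); (1, -4) → (5, 2); (-4, -5) → (0, 1); (0, -4) → (4, 2)
T2 rotate counter-clockwise with cos θ = 8/17, sin θ = -15/17: (8, 2) → (94/17, -104/17); (-1, 7) → (97/17, 71/17); (5, 2) → (70/17, -59/17); (0, 1) → (15/17, 8/17); (4, 2) → (62/17, -44/17)
T3 scale by (2, -1): (94/17, -104/17) → (188/17, 104/17); (97/17, 71/17) → (194/17, -71/17); (70/17, -59/17) → (140/17, 59/17); (15/17, 8/17) → (30/17, -8/17); (62/17, -44/17) → (124/17, 44/17)
T4 scale by (-2, -2): (188/17, 104/17) → (-376/17, -208/17); (194/17, -71/17) → (-388/17, 142/17); (140/17, 59/17) → (-280/17, -118/17); (30/17, -8/17) → (-60/17, 16/17); (124/17, 44/17) → (-248/17, -88/17)

image vertices: (-376/17, -208/17), (-388/17, 142/17), (-280/17, -118/17), (-60/17, 16/17), (-248/17, -88/17)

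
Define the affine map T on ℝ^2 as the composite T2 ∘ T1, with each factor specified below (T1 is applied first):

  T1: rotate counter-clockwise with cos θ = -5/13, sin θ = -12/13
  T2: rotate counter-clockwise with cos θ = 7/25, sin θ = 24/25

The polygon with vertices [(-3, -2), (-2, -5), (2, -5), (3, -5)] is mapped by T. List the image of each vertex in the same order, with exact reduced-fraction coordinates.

image vertices: (-1167/325, 106/325), (-1526/325, -857/325), (-514/325, -1673/325), (-261/325, -1877/325)

T1 rotate counter-clockwise with cos θ = -5/13, sin θ = -12/13: (-3, -2) → (-9/13, 46/13); (-2, -5) → (-50/13, 49/13); (2, -5) → (-70/13, 1/13); (3, -5) → (-75/13, -11/13)
T2 rotate counter-clockwise with cos θ = 7/25, sin θ = 24/25: (-9/13, 46/13) → (-1167/325, 106/325); (-50/13, 49/13) → (-1526/325, -857/325); (-70/13, 1/13) → (-514/325, -1673/325); (-75/13, -11/13) → (-261/325, -1877/325)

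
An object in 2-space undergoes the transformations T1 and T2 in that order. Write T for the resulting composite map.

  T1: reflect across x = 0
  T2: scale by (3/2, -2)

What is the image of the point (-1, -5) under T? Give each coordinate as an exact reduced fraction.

T1 reflect across x = 0: (-1, -5) → (1, -5)
T2 scale by (3/2, -2): (1, -5) → (3/2, 10)

T(p) = (3/2, 10)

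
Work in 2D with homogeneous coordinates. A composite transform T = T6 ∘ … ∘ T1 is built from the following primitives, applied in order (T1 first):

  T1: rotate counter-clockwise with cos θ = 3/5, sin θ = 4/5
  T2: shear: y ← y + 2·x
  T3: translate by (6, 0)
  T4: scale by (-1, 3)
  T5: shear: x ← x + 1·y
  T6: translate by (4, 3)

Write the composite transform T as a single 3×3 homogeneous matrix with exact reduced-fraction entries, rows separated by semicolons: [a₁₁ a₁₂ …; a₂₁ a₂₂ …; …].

T = [27/5 -11/5 -2; 6 -3 3; 0 0 1]

T1 = [3/5 -4/5 0; 4/5 3/5 0; 0 0 1]
T2·T1 = [3/5 -4/5 0; 2 -1 0; 0 0 1]
T3·…·T1 = [3/5 -4/5 6; 2 -1 0; 0 0 1]
T4·…·T1 = [-3/5 4/5 -6; 6 -3 0; 0 0 1]
T5·…·T1 = [27/5 -11/5 -6; 6 -3 0; 0 0 1]
T6·…·T1 = [27/5 -11/5 -2; 6 -3 3; 0 0 1]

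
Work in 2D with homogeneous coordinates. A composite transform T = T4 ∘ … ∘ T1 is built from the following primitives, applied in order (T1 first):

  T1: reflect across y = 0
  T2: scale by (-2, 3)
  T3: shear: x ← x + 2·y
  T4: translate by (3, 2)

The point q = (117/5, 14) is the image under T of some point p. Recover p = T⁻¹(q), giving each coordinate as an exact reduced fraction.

p = (9/5, -4)

T1 = [1 0 0; 0 -1 0; 0 0 1]
T2·T1 = [-2 0 0; 0 -3 0; 0 0 1]
T3·…·T1 = [-2 -6 0; 0 -3 0; 0 0 1]
T4·…·T1 = [-2 -6 3; 0 -3 2; 0 0 1]
det M = 6; M⁻¹ = [-1/2 1 -1/2; 0 -1/3 2/3; 0 0 1]
M⁻¹ · (117/5, 14)ᵀ = (9/5, -4)ᵀ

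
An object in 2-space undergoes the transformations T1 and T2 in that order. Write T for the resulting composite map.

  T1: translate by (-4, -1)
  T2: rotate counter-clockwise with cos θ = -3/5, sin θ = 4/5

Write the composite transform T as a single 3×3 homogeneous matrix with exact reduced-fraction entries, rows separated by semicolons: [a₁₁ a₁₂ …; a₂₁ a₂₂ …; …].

T1 = [1 0 -4; 0 1 -1; 0 0 1]
T2·T1 = [-3/5 -4/5 16/5; 4/5 -3/5 -13/5; 0 0 1]

T = [-3/5 -4/5 16/5; 4/5 -3/5 -13/5; 0 0 1]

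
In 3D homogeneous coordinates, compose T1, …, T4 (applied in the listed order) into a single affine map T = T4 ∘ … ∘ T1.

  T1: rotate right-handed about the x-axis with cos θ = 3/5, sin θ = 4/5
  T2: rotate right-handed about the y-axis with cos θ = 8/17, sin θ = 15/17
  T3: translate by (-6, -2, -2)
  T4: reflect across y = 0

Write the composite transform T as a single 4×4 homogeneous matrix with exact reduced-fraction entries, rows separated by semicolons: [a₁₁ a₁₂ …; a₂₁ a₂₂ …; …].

T = [8/17 12/17 9/17 -6; 0 -3/5 4/5 2; -15/17 32/85 24/85 -2; 0 0 0 1]

T1 = [1 0 0 0; 0 3/5 -4/5 0; 0 4/5 3/5 0; 0 0 0 1]
T2·T1 = [8/17 12/17 9/17 0; 0 3/5 -4/5 0; -15/17 32/85 24/85 0; 0 0 0 1]
T3·…·T1 = [8/17 12/17 9/17 -6; 0 3/5 -4/5 -2; -15/17 32/85 24/85 -2; 0 0 0 1]
T4·…·T1 = [8/17 12/17 9/17 -6; 0 -3/5 4/5 2; -15/17 32/85 24/85 -2; 0 0 0 1]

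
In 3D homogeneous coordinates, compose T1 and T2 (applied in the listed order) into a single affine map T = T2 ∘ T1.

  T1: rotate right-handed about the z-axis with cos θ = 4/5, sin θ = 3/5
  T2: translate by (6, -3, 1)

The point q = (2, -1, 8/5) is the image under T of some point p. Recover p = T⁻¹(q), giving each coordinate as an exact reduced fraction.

p = (-2, 4, 3/5)

T1 = [4/5 -3/5 0 0; 3/5 4/5 0 0; 0 0 1 0; 0 0 0 1]
T2·T1 = [4/5 -3/5 0 6; 3/5 4/5 0 -3; 0 0 1 1; 0 0 0 1]
det M = 1; M⁻¹ = [4/5 3/5 0 -3; -3/5 4/5 0 6; 0 0 1 -1; 0 0 0 1]
M⁻¹ · (2, -1, 8/5)ᵀ = (-2, 4, 3/5)ᵀ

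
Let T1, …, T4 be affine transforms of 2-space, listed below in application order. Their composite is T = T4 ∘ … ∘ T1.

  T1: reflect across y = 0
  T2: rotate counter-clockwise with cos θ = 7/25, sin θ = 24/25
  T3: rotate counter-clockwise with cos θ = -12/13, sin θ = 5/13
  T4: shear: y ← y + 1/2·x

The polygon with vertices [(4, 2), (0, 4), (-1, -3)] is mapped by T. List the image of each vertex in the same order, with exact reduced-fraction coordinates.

image vertices: (-1322/325, -253/65), (-1012/325, 62/65), (963/325, 49/130)

T1 reflect across y = 0: (4, 2) → (4, -2); (0, 4) → (0, -4); (-1, -3) → (-1, 3)
T2 rotate counter-clockwise with cos θ = 7/25, sin θ = 24/25: (4, -2) → (76/25, 82/25); (0, -4) → (96/25, -28/25); (-1, 3) → (-79/25, -3/25)
T3 rotate counter-clockwise with cos θ = -12/13, sin θ = 5/13: (76/25, 82/25) → (-1322/325, -604/325); (96/25, -28/25) → (-1012/325, 816/325); (-79/25, -3/25) → (963/325, -359/325)
T4 shear: y ← y + 1/2·x: (-1322/325, -604/325) → (-1322/325, -253/65); (-1012/325, 816/325) → (-1012/325, 62/65); (963/325, -359/325) → (963/325, 49/130)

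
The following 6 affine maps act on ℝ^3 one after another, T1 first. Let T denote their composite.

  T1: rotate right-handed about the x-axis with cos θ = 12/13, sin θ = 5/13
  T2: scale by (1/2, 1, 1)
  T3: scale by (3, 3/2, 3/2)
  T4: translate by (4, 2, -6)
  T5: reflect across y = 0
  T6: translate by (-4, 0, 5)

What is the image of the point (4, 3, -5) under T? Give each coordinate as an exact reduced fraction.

T(p) = (6, -235/26, -161/26)

T1 rotate right-handed about the x-axis with cos θ = 12/13, sin θ = 5/13: (4, 3, -5) → (4, 61/13, -45/13)
T2 scale by (1/2, 1, 1): (4, 61/13, -45/13) → (2, 61/13, -45/13)
T3 scale by (3, 3/2, 3/2): (2, 61/13, -45/13) → (6, 183/26, -135/26)
T4 translate by (4, 2, -6): (6, 183/26, -135/26) → (10, 235/26, -291/26)
T5 reflect across y = 0: (10, 235/26, -291/26) → (10, -235/26, -291/26)
T6 translate by (-4, 0, 5): (10, -235/26, -291/26) → (6, -235/26, -161/26)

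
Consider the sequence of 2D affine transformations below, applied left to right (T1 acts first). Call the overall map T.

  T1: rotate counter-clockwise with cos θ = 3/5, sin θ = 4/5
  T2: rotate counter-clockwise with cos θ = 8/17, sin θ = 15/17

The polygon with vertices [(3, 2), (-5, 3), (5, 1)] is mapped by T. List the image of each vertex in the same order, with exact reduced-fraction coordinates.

image vertices: (-262/85, 159/85), (-3/5, -29/5), (-257/85, 349/85)

T1 rotate counter-clockwise with cos θ = 3/5, sin θ = 4/5: (3, 2) → (1/5, 18/5); (-5, 3) → (-27/5, -11/5); (5, 1) → (11/5, 23/5)
T2 rotate counter-clockwise with cos θ = 8/17, sin θ = 15/17: (1/5, 18/5) → (-262/85, 159/85); (-27/5, -11/5) → (-3/5, -29/5); (11/5, 23/5) → (-257/85, 349/85)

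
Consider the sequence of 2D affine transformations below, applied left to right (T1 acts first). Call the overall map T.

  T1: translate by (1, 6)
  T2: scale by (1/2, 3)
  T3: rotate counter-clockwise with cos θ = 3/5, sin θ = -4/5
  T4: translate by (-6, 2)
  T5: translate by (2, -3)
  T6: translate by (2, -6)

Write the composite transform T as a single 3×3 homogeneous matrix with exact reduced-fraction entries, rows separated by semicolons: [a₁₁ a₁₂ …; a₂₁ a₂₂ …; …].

T1 = [1 0 1; 0 1 6; 0 0 1]
T2·T1 = [1/2 0 1/2; 0 3 18; 0 0 1]
T3·…·T1 = [3/10 12/5 147/10; -2/5 9/5 52/5; 0 0 1]
T4·…·T1 = [3/10 12/5 87/10; -2/5 9/5 62/5; 0 0 1]
T5·…·T1 = [3/10 12/5 107/10; -2/5 9/5 47/5; 0 0 1]
T6·…·T1 = [3/10 12/5 127/10; -2/5 9/5 17/5; 0 0 1]

T = [3/10 12/5 127/10; -2/5 9/5 17/5; 0 0 1]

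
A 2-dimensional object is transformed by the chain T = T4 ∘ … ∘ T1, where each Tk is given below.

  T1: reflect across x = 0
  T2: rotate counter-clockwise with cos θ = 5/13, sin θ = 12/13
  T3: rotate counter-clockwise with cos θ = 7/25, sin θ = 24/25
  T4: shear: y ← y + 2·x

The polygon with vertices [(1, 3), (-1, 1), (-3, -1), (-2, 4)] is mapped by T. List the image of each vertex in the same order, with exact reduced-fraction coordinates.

image vertices: (-359/325, -1681/325), (-457/325, -963/325), (-111/65, -49/65), (-1322/325, -3248/325)

T1 reflect across x = 0: (1, 3) → (-1, 3); (-1, 1) → (1, 1); (-3, -1) → (3, -1); (-2, 4) → (2, 4)
T2 rotate counter-clockwise with cos θ = 5/13, sin θ = 12/13: (-1, 3) → (-41/13, 3/13); (1, 1) → (-7/13, 17/13); (3, -1) → (27/13, 31/13); (2, 4) → (-38/13, 44/13)
T3 rotate counter-clockwise with cos θ = 7/25, sin θ = 24/25: (-41/13, 3/13) → (-359/325, -963/325); (-7/13, 17/13) → (-457/325, -49/325); (27/13, 31/13) → (-111/65, 173/65); (-38/13, 44/13) → (-1322/325, -604/325)
T4 shear: y ← y + 2·x: (-359/325, -963/325) → (-359/325, -1681/325); (-457/325, -49/325) → (-457/325, -963/325); (-111/65, 173/65) → (-111/65, -49/65); (-1322/325, -604/325) → (-1322/325, -3248/325)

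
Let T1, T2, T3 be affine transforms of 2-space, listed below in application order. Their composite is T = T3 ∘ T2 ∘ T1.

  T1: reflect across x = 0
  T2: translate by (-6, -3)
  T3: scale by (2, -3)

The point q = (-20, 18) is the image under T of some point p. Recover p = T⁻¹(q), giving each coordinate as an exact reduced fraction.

T1 = [-1 0 0; 0 1 0; 0 0 1]
T2·T1 = [-1 0 -6; 0 1 -3; 0 0 1]
T3·…·T1 = [-2 0 -12; 0 -3 9; 0 0 1]
det M = 6; M⁻¹ = [-1/2 0 -6; 0 -1/3 3; 0 0 1]
M⁻¹ · (-20, 18)ᵀ = (4, -3)ᵀ

p = (4, -3)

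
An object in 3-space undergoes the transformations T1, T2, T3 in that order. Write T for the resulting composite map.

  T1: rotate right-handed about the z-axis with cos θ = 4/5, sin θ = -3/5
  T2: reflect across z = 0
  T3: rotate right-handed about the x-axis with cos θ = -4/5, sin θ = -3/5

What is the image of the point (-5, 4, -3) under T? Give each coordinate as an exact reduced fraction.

T1 rotate right-handed about the z-axis with cos θ = 4/5, sin θ = -3/5: (-5, 4, -3) → (-8/5, 31/5, -3)
T2 reflect across z = 0: (-8/5, 31/5, -3) → (-8/5, 31/5, 3)
T3 rotate right-handed about the x-axis with cos θ = -4/5, sin θ = -3/5: (-8/5, 31/5, 3) → (-8/5, -79/25, -153/25)

T(p) = (-8/5, -79/25, -153/25)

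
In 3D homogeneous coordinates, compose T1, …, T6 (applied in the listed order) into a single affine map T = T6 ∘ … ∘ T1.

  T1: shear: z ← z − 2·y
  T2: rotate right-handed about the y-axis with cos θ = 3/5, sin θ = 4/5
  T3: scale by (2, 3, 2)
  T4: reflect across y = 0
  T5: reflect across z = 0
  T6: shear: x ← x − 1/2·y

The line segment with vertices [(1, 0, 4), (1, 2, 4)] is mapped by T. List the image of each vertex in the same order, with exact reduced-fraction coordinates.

image vertices: (38/5, 0, -16/5), (21/5, -6, 8/5)

T1 shear: z ← z − 2·y: (1, 0, 4) → (1, 0, 4); (1, 2, 4) → (1, 2, 0)
T2 rotate right-handed about the y-axis with cos θ = 3/5, sin θ = 4/5: (1, 0, 4) → (19/5, 0, 8/5); (1, 2, 0) → (3/5, 2, -4/5)
T3 scale by (2, 3, 2): (19/5, 0, 8/5) → (38/5, 0, 16/5); (3/5, 2, -4/5) → (6/5, 6, -8/5)
T4 reflect across y = 0: (38/5, 0, 16/5) → (38/5, 0, 16/5); (6/5, 6, -8/5) → (6/5, -6, -8/5)
T5 reflect across z = 0: (38/5, 0, 16/5) → (38/5, 0, -16/5); (6/5, -6, -8/5) → (6/5, -6, 8/5)
T6 shear: x ← x − 1/2·y: (38/5, 0, -16/5) → (38/5, 0, -16/5); (6/5, -6, 8/5) → (21/5, -6, 8/5)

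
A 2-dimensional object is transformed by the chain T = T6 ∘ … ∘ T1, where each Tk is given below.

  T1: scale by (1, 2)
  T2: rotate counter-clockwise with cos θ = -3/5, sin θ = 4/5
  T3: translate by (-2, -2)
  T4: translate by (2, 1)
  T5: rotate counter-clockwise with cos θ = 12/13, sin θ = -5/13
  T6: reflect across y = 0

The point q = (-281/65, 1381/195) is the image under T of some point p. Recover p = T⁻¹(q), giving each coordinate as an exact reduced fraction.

T1 = [1 0 0; 0 2 0; 0 0 1]
T2·T1 = [-3/5 -8/5 0; 4/5 -6/5 0; 0 0 1]
T3·…·T1 = [-3/5 -8/5 -2; 4/5 -6/5 -2; 0 0 1]
T4·…·T1 = [-3/5 -8/5 0; 4/5 -6/5 -1; 0 0 1]
T5·…·T1 = [-16/65 -126/65 -5/13; 63/65 -32/65 -12/13; 0 0 1]
T6·…·T1 = [-16/65 -126/65 -5/13; -63/65 32/65 12/13; 0 0 1]
det M = -2; M⁻¹ = [-16/65 -63/65 4/5; -63/130 8/65 -3/10; 0 0 1]
M⁻¹ · (-281/65, 1381/195)ᵀ = (-5, 8/3)ᵀ

p = (-5, 8/3)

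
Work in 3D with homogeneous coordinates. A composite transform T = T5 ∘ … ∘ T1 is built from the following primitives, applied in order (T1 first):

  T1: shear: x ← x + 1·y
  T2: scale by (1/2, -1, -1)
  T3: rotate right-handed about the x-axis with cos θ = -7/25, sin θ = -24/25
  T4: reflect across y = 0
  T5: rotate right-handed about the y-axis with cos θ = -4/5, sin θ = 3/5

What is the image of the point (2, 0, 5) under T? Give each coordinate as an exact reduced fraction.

T(p) = (1/25, 24/5, -43/25)

T1 shear: x ← x + 1·y: (2, 0, 5) → (2, 0, 5)
T2 scale by (1/2, -1, -1): (2, 0, 5) → (1, 0, -5)
T3 rotate right-handed about the x-axis with cos θ = -7/25, sin θ = -24/25: (1, 0, -5) → (1, -24/5, 7/5)
T4 reflect across y = 0: (1, -24/5, 7/5) → (1, 24/5, 7/5)
T5 rotate right-handed about the y-axis with cos θ = -4/5, sin θ = 3/5: (1, 24/5, 7/5) → (1/25, 24/5, -43/25)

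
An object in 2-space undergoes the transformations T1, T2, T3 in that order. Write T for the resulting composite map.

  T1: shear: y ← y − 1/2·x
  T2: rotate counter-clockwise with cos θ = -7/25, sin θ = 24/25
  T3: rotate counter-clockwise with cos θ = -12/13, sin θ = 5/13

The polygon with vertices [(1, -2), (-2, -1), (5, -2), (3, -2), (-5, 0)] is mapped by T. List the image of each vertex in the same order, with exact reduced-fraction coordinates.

image vertices: (-1687/650, -233/325), (72/325, 646/325), (-3267/650, -1453/325), (-2477/650, -843/325), (79/26, 61/13)

T1 shear: y ← y − 1/2·x: (1, -2) → (1, -5/2); (-2, -1) → (-2, 0); (5, -2) → (5, -9/2); (3, -2) → (3, -7/2); (-5, 0) → (-5, 5/2)
T2 rotate counter-clockwise with cos θ = -7/25, sin θ = 24/25: (1, -5/2) → (53/25, 83/50); (-2, 0) → (14/25, -48/25); (5, -9/2) → (73/25, 303/50); (3, -7/2) → (63/25, 193/50); (-5, 5/2) → (-1, -11/2)
T3 rotate counter-clockwise with cos θ = -12/13, sin θ = 5/13: (53/25, 83/50) → (-1687/650, -233/325); (14/25, -48/25) → (72/325, 646/325); (73/25, 303/50) → (-3267/650, -1453/325); (63/25, 193/50) → (-2477/650, -843/325); (-1, -11/2) → (79/26, 61/13)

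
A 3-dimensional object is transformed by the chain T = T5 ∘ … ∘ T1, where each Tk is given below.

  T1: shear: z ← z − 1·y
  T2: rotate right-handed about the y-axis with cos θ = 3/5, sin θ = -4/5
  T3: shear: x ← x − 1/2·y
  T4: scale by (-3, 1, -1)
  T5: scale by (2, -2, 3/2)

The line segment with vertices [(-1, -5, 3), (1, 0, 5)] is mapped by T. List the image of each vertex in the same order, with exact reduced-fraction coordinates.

T1 shear: z ← z − 1·y: (-1, -5, 3) → (-1, -5, 8); (1, 0, 5) → (1, 0, 5)
T2 rotate right-handed about the y-axis with cos θ = 3/5, sin θ = -4/5: (-1, -5, 8) → (-7, -5, 4); (1, 0, 5) → (-17/5, 0, 19/5)
T3 shear: x ← x − 1/2·y: (-7, -5, 4) → (-9/2, -5, 4); (-17/5, 0, 19/5) → (-17/5, 0, 19/5)
T4 scale by (-3, 1, -1): (-9/2, -5, 4) → (27/2, -5, -4); (-17/5, 0, 19/5) → (51/5, 0, -19/5)
T5 scale by (2, -2, 3/2): (27/2, -5, -4) → (27, 10, -6); (51/5, 0, -19/5) → (102/5, 0, -57/10)

image vertices: (27, 10, -6), (102/5, 0, -57/10)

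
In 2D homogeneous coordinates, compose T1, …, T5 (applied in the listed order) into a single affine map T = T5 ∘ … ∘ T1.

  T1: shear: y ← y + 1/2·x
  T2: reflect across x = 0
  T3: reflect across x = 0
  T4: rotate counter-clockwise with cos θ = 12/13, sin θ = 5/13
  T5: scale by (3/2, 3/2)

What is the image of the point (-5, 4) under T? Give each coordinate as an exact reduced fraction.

T(p) = (-405/52, -21/26)

T1 shear: y ← y + 1/2·x: (-5, 4) → (-5, 3/2)
T2 reflect across x = 0: (-5, 3/2) → (5, 3/2)
T3 reflect across x = 0: (5, 3/2) → (-5, 3/2)
T4 rotate counter-clockwise with cos θ = 12/13, sin θ = 5/13: (-5, 3/2) → (-135/26, -7/13)
T5 scale by (3/2, 3/2): (-135/26, -7/13) → (-405/52, -21/26)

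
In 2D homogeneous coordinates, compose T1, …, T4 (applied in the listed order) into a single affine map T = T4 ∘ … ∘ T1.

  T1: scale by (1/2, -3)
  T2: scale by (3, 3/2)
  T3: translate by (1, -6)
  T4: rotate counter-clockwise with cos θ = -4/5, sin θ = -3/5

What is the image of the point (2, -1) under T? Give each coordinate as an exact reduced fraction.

T1 scale by (1/2, -3): (2, -1) → (1, 3)
T2 scale by (3, 3/2): (1, 3) → (3, 9/2)
T3 translate by (1, -6): (3, 9/2) → (4, -3/2)
T4 rotate counter-clockwise with cos θ = -4/5, sin θ = -3/5: (4, -3/2) → (-41/10, -6/5)

T(p) = (-41/10, -6/5)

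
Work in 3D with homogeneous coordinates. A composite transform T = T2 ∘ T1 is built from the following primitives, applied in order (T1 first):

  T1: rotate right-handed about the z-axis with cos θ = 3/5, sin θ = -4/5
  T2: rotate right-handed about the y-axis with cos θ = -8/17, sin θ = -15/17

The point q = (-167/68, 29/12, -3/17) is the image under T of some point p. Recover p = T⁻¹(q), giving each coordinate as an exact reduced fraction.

T1 = [3/5 4/5 0 0; -4/5 3/5 0 0; 0 0 1 0; 0 0 0 1]
T2·T1 = [-24/85 -32/85 -15/17 0; -4/5 3/5 0 0; 9/17 12/17 -8/17 0; 0 0 0 1]
det M = 1; M⁻¹ = [-24/85 -4/5 9/17 0; -32/85 3/5 12/17 0; -15/17 0 -8/17 0; 0 0 0 1]
M⁻¹ · (-167/68, 29/12, -3/17)ᵀ = (-4/3, 9/4, 9/4)ᵀ

p = (-4/3, 9/4, 9/4)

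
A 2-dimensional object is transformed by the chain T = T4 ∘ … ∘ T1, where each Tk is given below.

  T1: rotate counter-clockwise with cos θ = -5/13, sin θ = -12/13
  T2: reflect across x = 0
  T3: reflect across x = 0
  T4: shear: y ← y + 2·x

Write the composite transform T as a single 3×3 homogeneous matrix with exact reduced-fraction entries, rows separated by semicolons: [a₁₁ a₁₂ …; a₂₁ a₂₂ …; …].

T1 = [-5/13 12/13 0; -12/13 -5/13 0; 0 0 1]
T2·T1 = [5/13 -12/13 0; -12/13 -5/13 0; 0 0 1]
T3·…·T1 = [-5/13 12/13 0; -12/13 -5/13 0; 0 0 1]
T4·…·T1 = [-5/13 12/13 0; -22/13 19/13 0; 0 0 1]

T = [-5/13 12/13 0; -22/13 19/13 0; 0 0 1]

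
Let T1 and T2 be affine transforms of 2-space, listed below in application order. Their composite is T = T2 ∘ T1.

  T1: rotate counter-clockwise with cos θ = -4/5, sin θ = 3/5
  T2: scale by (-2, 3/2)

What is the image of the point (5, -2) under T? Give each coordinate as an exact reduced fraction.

T1 rotate counter-clockwise with cos θ = -4/5, sin θ = 3/5: (5, -2) → (-14/5, 23/5)
T2 scale by (-2, 3/2): (-14/5, 23/5) → (28/5, 69/10)

T(p) = (28/5, 69/10)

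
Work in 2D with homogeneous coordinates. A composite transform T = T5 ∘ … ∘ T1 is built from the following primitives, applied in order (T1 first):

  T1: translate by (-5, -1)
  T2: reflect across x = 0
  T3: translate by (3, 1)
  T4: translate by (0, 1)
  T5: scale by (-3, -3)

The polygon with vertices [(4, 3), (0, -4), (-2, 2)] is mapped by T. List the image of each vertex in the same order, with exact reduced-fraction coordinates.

image vertices: (-12, -12), (-24, 9), (-30, -9)

T1 translate by (-5, -1): (4, 3) → (-1, 2); (0, -4) → (-5, -5); (-2, 2) → (-7, 1)
T2 reflect across x = 0: (-1, 2) → (1, 2); (-5, -5) → (5, -5); (-7, 1) → (7, 1)
T3 translate by (3, 1): (1, 2) → (4, 3); (5, -5) → (8, -4); (7, 1) → (10, 2)
T4 translate by (0, 1): (4, 3) → (4, 4); (8, -4) → (8, -3); (10, 2) → (10, 3)
T5 scale by (-3, -3): (4, 4) → (-12, -12); (8, -3) → (-24, 9); (10, 3) → (-30, -9)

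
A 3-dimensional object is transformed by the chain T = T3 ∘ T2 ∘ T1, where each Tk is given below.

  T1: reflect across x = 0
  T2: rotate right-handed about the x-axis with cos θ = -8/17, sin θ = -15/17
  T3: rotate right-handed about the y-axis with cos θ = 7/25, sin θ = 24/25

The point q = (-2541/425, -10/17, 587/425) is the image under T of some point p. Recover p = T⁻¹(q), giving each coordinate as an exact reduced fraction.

p = (3, 5, 2)

T1 = [-1 0 0 0; 0 1 0 0; 0 0 1 0; 0 0 0 1]
T2·T1 = [-1 0 0 0; 0 -8/17 15/17 0; 0 -15/17 -8/17 0; 0 0 0 1]
T3·…·T1 = [-7/25 -72/85 -192/425 0; 0 -8/17 15/17 0; 24/25 -21/85 -56/425 0; 0 0 0 1]
det M = -1; M⁻¹ = [-7/25 0 24/25 0; -72/85 -8/17 -21/85 0; -192/425 15/17 -56/425 0; 0 0 0 1]
M⁻¹ · (-2541/425, -10/17, 587/425)ᵀ = (3, 5, 2)ᵀ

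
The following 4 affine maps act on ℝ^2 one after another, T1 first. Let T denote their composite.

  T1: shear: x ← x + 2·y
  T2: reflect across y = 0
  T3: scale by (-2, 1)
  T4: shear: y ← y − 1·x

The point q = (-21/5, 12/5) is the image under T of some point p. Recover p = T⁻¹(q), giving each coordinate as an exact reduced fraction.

T1 = [1 2 0; 0 1 0; 0 0 1]
T2·T1 = [1 2 0; 0 -1 0; 0 0 1]
T3·…·T1 = [-2 -4 0; 0 -1 0; 0 0 1]
T4·…·T1 = [-2 -4 0; 2 3 0; 0 0 1]
det M = 2; M⁻¹ = [3/2 2 0; -1 -1 0; 0 0 1]
M⁻¹ · (-21/5, 12/5)ᵀ = (-3/2, 9/5)ᵀ

p = (-3/2, 9/5)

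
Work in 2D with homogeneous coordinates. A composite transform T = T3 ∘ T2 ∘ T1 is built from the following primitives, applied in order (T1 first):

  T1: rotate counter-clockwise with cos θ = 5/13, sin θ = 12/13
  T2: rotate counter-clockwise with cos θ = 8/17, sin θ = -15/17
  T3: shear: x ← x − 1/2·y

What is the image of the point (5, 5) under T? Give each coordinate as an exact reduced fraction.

T1 rotate counter-clockwise with cos θ = 5/13, sin θ = 12/13: (5, 5) → (-35/13, 85/13)
T2 rotate counter-clockwise with cos θ = 8/17, sin θ = -15/17: (-35/13, 85/13) → (995/221, 1205/221)
T3 shear: x ← x − 1/2·y: (995/221, 1205/221) → (785/442, 1205/221)

T(p) = (785/442, 1205/221)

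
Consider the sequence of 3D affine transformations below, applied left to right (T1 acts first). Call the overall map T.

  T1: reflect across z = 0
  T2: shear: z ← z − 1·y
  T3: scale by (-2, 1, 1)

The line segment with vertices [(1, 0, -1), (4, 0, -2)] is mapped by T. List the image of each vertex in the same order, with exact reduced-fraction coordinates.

T1 reflect across z = 0: (1, 0, -1) → (1, 0, 1); (4, 0, -2) → (4, 0, 2)
T2 shear: z ← z − 1·y: (1, 0, 1) → (1, 0, 1); (4, 0, 2) → (4, 0, 2)
T3 scale by (-2, 1, 1): (1, 0, 1) → (-2, 0, 1); (4, 0, 2) → (-8, 0, 2)

image vertices: (-2, 0, 1), (-8, 0, 2)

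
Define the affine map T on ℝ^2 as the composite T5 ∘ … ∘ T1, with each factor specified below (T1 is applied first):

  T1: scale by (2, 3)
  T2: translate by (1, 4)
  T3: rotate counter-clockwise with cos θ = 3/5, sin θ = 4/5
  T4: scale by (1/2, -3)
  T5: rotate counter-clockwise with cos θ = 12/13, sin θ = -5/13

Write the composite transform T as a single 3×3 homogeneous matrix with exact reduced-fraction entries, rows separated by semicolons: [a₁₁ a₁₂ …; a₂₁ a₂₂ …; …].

T1 = [2 0 0; 0 3 0; 0 0 1]
T2·T1 = [2 0 1; 0 3 4; 0 0 1]
T3·…·T1 = [6/5 -12/5 -13/5; 8/5 9/5 16/5; 0 0 1]
T4·…·T1 = [3/5 -6/5 -13/10; -24/5 -27/5 -48/5; 0 0 1]
T5·…·T1 = [-84/65 -207/65 -318/65; -303/65 -294/65 -1087/130; 0 0 1]

T = [-84/65 -207/65 -318/65; -303/65 -294/65 -1087/130; 0 0 1]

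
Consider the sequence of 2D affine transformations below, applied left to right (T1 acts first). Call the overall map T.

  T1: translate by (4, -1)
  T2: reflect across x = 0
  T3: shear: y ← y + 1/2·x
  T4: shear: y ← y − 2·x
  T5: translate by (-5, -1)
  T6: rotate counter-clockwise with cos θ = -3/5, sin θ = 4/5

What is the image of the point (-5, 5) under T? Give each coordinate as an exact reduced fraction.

T(p) = (6/5, -41/10)

T1 translate by (4, -1): (-5, 5) → (-1, 4)
T2 reflect across x = 0: (-1, 4) → (1, 4)
T3 shear: y ← y + 1/2·x: (1, 4) → (1, 9/2)
T4 shear: y ← y − 2·x: (1, 9/2) → (1, 5/2)
T5 translate by (-5, -1): (1, 5/2) → (-4, 3/2)
T6 rotate counter-clockwise with cos θ = -3/5, sin θ = 4/5: (-4, 3/2) → (6/5, -41/10)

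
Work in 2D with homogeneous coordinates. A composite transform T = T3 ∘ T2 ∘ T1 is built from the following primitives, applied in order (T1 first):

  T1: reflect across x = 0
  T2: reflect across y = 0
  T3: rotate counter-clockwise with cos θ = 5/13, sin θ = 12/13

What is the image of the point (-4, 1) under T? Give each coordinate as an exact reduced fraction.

T1 reflect across x = 0: (-4, 1) → (4, 1)
T2 reflect across y = 0: (4, 1) → (4, -1)
T3 rotate counter-clockwise with cos θ = 5/13, sin θ = 12/13: (4, -1) → (32/13, 43/13)

T(p) = (32/13, 43/13)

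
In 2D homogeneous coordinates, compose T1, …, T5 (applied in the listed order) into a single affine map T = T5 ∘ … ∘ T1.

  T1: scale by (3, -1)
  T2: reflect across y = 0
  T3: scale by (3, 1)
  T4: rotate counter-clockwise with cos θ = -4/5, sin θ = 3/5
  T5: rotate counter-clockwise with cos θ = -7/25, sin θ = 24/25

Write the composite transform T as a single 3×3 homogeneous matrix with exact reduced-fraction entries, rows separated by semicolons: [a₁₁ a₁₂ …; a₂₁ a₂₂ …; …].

T = [-396/125 117/125 0; -1053/125 -44/125 0; 0 0 1]

T1 = [3 0 0; 0 -1 0; 0 0 1]
T2·T1 = [3 0 0; 0 1 0; 0 0 1]
T3·…·T1 = [9 0 0; 0 1 0; 0 0 1]
T4·…·T1 = [-36/5 -3/5 0; 27/5 -4/5 0; 0 0 1]
T5·…·T1 = [-396/125 117/125 0; -1053/125 -44/125 0; 0 0 1]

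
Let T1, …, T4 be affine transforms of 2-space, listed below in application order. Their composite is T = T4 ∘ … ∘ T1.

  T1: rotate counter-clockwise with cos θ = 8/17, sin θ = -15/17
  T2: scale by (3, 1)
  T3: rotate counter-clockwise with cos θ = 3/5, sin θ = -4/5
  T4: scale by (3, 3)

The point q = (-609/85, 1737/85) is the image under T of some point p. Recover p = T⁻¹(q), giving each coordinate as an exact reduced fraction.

T1 = [8/17 15/17 0; -15/17 8/17 0; 0 0 1]
T2·T1 = [24/17 45/17 0; -15/17 8/17 0; 0 0 1]
T3·…·T1 = [12/85 167/85 0; -141/85 -156/85 0; 0 0 1]
T4·…·T1 = [36/85 501/85 0; -423/85 -468/85 0; 0 0 1]
det M = 27; M⁻¹ = [-52/255 -167/765 0; 47/255 4/255 0; 0 0 1]
M⁻¹ · (-609/85, 1737/85)ᵀ = (-3, -1)ᵀ

p = (-3, -1)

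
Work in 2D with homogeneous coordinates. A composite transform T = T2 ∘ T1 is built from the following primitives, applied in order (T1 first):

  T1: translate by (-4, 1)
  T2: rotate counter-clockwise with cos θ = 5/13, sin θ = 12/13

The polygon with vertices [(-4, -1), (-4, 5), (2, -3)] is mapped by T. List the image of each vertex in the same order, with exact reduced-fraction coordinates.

image vertices: (-40/13, -96/13), (-112/13, -66/13), (14/13, -34/13)

T1 translate by (-4, 1): (-4, -1) → (-8, 0); (-4, 5) → (-8, 6); (2, -3) → (-2, -2)
T2 rotate counter-clockwise with cos θ = 5/13, sin θ = 12/13: (-8, 0) → (-40/13, -96/13); (-8, 6) → (-112/13, -66/13); (-2, -2) → (14/13, -34/13)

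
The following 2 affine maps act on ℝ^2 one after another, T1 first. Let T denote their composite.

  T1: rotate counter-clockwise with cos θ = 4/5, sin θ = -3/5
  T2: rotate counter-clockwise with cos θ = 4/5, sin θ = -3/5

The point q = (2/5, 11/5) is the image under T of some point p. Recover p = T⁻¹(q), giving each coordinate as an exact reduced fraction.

p = (-2, 1)

T1 = [4/5 3/5 0; -3/5 4/5 0; 0 0 1]
T2·T1 = [7/25 24/25 0; -24/25 7/25 0; 0 0 1]
det M = 1; M⁻¹ = [7/25 -24/25 0; 24/25 7/25 0; 0 0 1]
M⁻¹ · (2/5, 11/5)ᵀ = (-2, 1)ᵀ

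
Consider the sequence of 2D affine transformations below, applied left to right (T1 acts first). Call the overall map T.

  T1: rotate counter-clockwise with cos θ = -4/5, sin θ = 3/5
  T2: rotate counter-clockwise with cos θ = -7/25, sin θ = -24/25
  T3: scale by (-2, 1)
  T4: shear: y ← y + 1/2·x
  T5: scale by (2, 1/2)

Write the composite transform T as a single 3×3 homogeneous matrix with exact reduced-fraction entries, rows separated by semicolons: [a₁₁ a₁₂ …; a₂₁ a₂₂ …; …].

T = [-16/5 12/5 0; -1/10 7/10 0; 0 0 1]

T1 = [-4/5 -3/5 0; 3/5 -4/5 0; 0 0 1]
T2·T1 = [4/5 -3/5 0; 3/5 4/5 0; 0 0 1]
T3·…·T1 = [-8/5 6/5 0; 3/5 4/5 0; 0 0 1]
T4·…·T1 = [-8/5 6/5 0; -1/5 7/5 0; 0 0 1]
T5·…·T1 = [-16/5 12/5 0; -1/10 7/10 0; 0 0 1]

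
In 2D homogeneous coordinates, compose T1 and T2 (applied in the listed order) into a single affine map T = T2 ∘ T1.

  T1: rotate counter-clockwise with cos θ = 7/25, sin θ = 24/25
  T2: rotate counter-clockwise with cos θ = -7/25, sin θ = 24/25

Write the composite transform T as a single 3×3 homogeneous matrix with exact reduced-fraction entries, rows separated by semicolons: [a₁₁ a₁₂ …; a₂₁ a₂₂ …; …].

T1 = [7/25 -24/25 0; 24/25 7/25 0; 0 0 1]
T2·T1 = [-1 0 0; 0 -1 0; 0 0 1]

T = [-1 0 0; 0 -1 0; 0 0 1]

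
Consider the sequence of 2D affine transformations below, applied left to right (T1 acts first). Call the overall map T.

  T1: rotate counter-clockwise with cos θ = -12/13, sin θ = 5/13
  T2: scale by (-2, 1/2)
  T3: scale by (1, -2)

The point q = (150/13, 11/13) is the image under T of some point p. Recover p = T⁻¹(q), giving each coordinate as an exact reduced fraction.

T1 = [-12/13 -5/13 0; 5/13 -12/13 0; 0 0 1]
T2·T1 = [24/13 10/13 0; 5/26 -6/13 0; 0 0 1]
T3·…·T1 = [24/13 10/13 0; -5/13 12/13 0; 0 0 1]
det M = 2; M⁻¹ = [6/13 -5/13 0; 5/26 12/13 0; 0 0 1]
M⁻¹ · (150/13, 11/13)ᵀ = (5, 3)ᵀ

p = (5, 3)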